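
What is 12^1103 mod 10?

Last digits of 2^n: 2, 4, 8, 6 (period 4).
1103 leaves remainder 3 on division by 4, so 12^1103 ends in 8.

8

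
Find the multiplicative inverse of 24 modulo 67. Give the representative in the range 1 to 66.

14

24·14 = 336 = 5·67 + 1, so 24⁻¹ ≡ 14 (mod 67).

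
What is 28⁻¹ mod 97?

28·52 = 1456 = 15·97 + 1, so 28⁻¹ ≡ 52 (mod 97).

52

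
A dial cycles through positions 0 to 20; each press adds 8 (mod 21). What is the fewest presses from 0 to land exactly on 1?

21 = 2·8 + 5
8 = 1·5 + 3
5 = 1·3 + 2
3 = 1·2 + 1
2 = 2·1 + 0
Back-substituting gives 8·8 ≡ 1 (mod 21).

8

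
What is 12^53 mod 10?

Powers of 2 mod 10 repeat with period 4: 2, 4, 8, 6.
53 leaves remainder 1 on division by 4, so 12^53 ends in 2.

2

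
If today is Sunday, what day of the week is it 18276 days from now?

18276 mod 7 = 6 (since 2610·7 = 18270).
Sunday + 6 days → Saturday.

Saturday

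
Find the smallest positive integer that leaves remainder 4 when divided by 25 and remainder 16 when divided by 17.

254

x ≡ 16 (mod 17) gives x ∈ {16, 33, 50, 67, 84, 101, 118, 135, …}.
The first of these with x mod 25 = 4 is 254.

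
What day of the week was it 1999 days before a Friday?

1999 = 285·7 + 4, so 1999 mod 7 = 4.
Friday − 4 days → Monday.

Monday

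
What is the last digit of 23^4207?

7

Last digits of 3^n: 3, 9, 7, 1 (period 4).
4207 mod 4 = 3, so the last digit matches 3^3 = 7.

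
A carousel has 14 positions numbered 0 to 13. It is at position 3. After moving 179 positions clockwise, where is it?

179 − 12·14 = 11, so 179 ≡ 11 (mod 14).
(3 + 11) mod 14 = 0.

0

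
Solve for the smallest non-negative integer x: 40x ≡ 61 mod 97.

40⁻¹ ≡ 17 (mod 97) because 40·17 = 680 = 7·97 + 1.
So x ≡ 17·61 = 1037 ≡ 67 (mod 97).

67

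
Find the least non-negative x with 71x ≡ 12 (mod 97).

The inverse of 71 mod 97 is 41 (since 71·41 = 2911 ≡ 1).
Multiplying both sides by 41: x ≡ 41·12 = 492 ≡ 7 (mod 97).

7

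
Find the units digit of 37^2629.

7

Last digits of 7^n: 7, 9, 3, 1 (period 4).
2629 mod 4 = 1, so the last digit matches 7^1 = 7.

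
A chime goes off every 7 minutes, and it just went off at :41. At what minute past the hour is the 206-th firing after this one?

43

206·7 = 1442.
1442 = 24·60 + 2, so 1442 mod 60 = 2.
(41 + 2) mod 60 = 43.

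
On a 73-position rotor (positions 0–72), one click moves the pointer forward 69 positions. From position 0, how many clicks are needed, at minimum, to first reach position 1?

73 = 1·69 + 4
69 = 17·4 + 1
4 = 4·1 + 0
Back-substituting gives 69·18 ≡ 1 (mod 73).

18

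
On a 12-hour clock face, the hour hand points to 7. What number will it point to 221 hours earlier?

2

221 − 18·12 = 5, so 221 ≡ 5 (mod 12).
7 − 5 → 2 on a 12-hour dial.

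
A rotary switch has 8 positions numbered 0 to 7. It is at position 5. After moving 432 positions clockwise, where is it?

432 = 54·8 + 0, so 432 mod 8 = 0.
(5 + 0) mod 8 = 5.

5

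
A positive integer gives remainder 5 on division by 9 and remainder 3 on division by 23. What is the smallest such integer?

95

Since 23·2 ≡ 1 (mod 9), take x = 3 + 23·((5−3)·2 mod 9) = 3 + 23·4 = 95.
Check: 95 mod 9 = 5, 95 mod 23 = 3.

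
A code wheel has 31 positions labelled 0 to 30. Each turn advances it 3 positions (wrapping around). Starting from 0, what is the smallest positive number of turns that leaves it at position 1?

3·21 = 63 = 2·31 + 1, so 3⁻¹ ≡ 21 (mod 31).

21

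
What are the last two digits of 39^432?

21

Square-and-reduce mod 100: 39^1≡39, 39^2≡21, 39^4≡41, 39^8≡81, 39^16≡61, 39^32≡21, 39^64≡41, 39^128≡81, 39^256≡61.
Since 432 = 16 + 32 + 128 + 256 in binary, 39^432 ≡ 61·21·81·61 ≡ 21 (mod 100).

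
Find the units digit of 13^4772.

Powers of 3 mod 10 repeat with period 4: 3, 9, 7, 1.
4772 leaves remainder 0 on division by 4, so 13^4772 ends in 1.

1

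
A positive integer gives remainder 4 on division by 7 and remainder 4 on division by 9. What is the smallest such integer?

4

x ≡ 4 (mod 7) gives x ∈ {4}.
The first of these with x mod 9 = 4 is 4.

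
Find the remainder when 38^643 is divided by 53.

29

Successive squares of 38 mod 53: 38^1≡38, 38^2≡13, 38^4≡10, 38^8≡47, 38^16≡36, 38^32≡24, 38^64≡46, 38^128≡49, 38^256≡16, 38^512≡44.
Since 643 = 1 + 2 + 128 + 512 in binary, 38^643 ≡ 38·13·49·44 ≡ 29 (mod 53).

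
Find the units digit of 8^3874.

Powers of 8 mod 10 repeat with period 4: 8, 4, 2, 6.
3874 mod 4 = 2, so the last digit matches 8^2 = 4.

4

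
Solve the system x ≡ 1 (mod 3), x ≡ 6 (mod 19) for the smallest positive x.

x ≡ 1 (mod 3) gives x ∈ {1, 4, 7, 10, 13, 16, 19, 22, …}.
The first of these with x mod 19 = 6 is 25.

25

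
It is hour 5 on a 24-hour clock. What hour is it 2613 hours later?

2

Dividing 2613 by 24 gives quotient 108 and remainder 21.
(5 + 21) mod 24 = 2.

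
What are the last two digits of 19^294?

21

Square-and-reduce mod 100: 19^1≡19, 19^2≡61, 19^4≡21, 19^8≡41, 19^16≡81, 19^32≡61, 19^64≡21, 19^128≡41, 19^256≡81.
294 = 2 + 4 + 32 + 256, so 19^294 ≡ 61·21·61·81 ≡ 21 (mod 100).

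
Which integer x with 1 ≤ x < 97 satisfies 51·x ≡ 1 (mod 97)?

78

51·78 = 3978 = 41·97 + 1, so 51⁻¹ ≡ 78 (mod 97).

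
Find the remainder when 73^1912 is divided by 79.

Square-and-reduce mod 79: 73^1≡73, 73^2≡36, 73^4≡32, 73^8≡76, 73^16≡9, 73^32≡2, 73^64≡4, 73^128≡16, 73^256≡19, 73^512≡45, 73^1024≡50.
Since 1912 = 8 + 16 + 32 + 64 + 256 + 512 + 1024 in binary, 73^1912 ≡ 76·9·2·4·19·45·50 ≡ 73 (mod 79).

73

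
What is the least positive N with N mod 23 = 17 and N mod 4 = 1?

17

x ≡ 1 (mod 4) gives x ∈ {1, 5, 9, 13, 17}.
The first of these with x mod 23 = 17 is 17.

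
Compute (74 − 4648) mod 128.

4648 = 36·128 + 40, so 4648 mod 128 = 40.
(74 − 40) mod 128 = 34.

34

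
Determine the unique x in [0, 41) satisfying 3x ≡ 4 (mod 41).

3⁻¹ ≡ 14 (mod 41) because 3·14 = 42 = 1·41 + 1.
So x ≡ 14·4 = 56 ≡ 15 (mod 41).

15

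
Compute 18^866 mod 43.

24

Square-and-reduce mod 43: 18^1≡18, 18^2≡23, 18^4≡13, 18^8≡40, 18^16≡9, 18^32≡38, 18^64≡25, 18^128≡23, 18^256≡13, 18^512≡40.
866 = 2 + 32 + 64 + 256 + 512, so 18^866 ≡ 23·38·25·13·40 ≡ 24 (mod 43).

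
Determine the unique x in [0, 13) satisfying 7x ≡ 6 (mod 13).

The inverse of 7 mod 13 is 2 (since 7·2 = 14 ≡ 1).
Multiplying both sides by 2: x ≡ 2·6 = 12 ≡ 12 (mod 13).
Check: 7·12 = 84 = 6·13 + 6.

12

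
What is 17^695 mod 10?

3

Last digits of 7^n: 7, 9, 3, 1 (period 4).
695 leaves remainder 3 on division by 4, so 17^695 ends in 3.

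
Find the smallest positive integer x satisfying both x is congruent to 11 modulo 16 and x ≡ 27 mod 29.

27

Since 29·5 ≡ 1 (mod 16), take x = 27 + 29·((11−27)·5 mod 16) = 27 + 29·0 = 27.
Check: 27 mod 16 = 11, 27 mod 29 = 27.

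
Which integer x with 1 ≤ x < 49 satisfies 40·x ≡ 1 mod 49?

49 = 1·40 + 9
40 = 4·9 + 4
9 = 2·4 + 1
4 = 4·1 + 0
Back-substituting gives 40·38 ≡ 1 (mod 49).

38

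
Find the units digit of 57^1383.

3

Last digits of 7^n: 7, 9, 3, 1 (period 4).
1383 mod 4 = 3, so the last digit matches 7^3 = 3.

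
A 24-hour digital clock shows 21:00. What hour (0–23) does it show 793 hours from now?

22

793 = 33·24 + 1, so 793 mod 24 = 1.
(21 + 1) mod 24 = 22.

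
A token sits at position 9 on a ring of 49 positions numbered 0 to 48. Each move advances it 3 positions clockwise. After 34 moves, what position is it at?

13

34·3 = 102.
Dividing 102 by 49 gives quotient 2 and remainder 4.
(9 + 4) mod 49 = 13.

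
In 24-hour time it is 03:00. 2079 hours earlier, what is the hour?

12

2079 = 86·24 + 15, so 2079 mod 24 = 15.
(3 − 15) mod 24 = 12.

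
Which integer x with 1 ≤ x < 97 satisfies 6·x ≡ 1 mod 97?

97 = 16·6 + 1
6 = 6·1 + 0
Back-substituting gives 6·81 ≡ 1 (mod 97).

81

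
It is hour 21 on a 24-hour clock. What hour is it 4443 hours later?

0

Dividing 4443 by 24 gives quotient 185 and remainder 3.
(21 + 3) mod 24 = 0.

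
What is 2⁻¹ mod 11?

6

11 = 5·2 + 1
2 = 2·1 + 0
Back-substituting gives 2·6 ≡ 1 (mod 11).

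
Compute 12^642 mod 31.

By repeated squaring mod 31: 12^1≡12, 12^2≡20, 12^4≡28, 12^8≡9, 12^16≡19, 12^32≡20, 12^64≡28, 12^128≡9, 12^256≡19, 12^512≡20.
Since 642 = 2 + 128 + 512 in binary, 12^642 ≡ 20·9·20 ≡ 4 (mod 31).

4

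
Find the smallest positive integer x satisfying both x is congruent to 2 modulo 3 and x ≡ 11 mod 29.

11

Since 29·2 ≡ 1 (mod 3), take x = 11 + 29·((2−11)·2 mod 3) = 11 + 29·0 = 11.
Check: 11 mod 3 = 2, 11 mod 29 = 11.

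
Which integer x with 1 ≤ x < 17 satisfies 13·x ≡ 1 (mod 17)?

13·4 = 52 = 3·17 + 1, so 13⁻¹ ≡ 4 (mod 17).

4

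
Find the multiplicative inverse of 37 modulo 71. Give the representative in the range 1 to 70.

71 = 1·37 + 34
37 = 1·34 + 3
34 = 11·3 + 1
3 = 3·1 + 0
Back-substituting gives 37·48 ≡ 1 (mod 71).

48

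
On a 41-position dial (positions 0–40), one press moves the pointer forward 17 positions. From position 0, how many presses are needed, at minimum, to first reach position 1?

17·29 = 493 = 12·41 + 1, so 17⁻¹ ≡ 29 (mod 41).

29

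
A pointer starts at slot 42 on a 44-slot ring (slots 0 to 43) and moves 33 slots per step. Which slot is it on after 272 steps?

42

272·33 = 8976.
Dividing 8976 by 44 gives quotient 204 and remainder 0.
(42 + 0) mod 44 = 42.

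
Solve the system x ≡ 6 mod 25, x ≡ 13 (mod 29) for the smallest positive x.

Since 29·19 ≡ 1 (mod 25), take x = 13 + 29·((6−13)·19 mod 25) = 13 + 29·17 = 506.
Check: 506 mod 25 = 6, 506 mod 29 = 13.

506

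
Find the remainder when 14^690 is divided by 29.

9

By repeated squaring mod 29: 14^1≡14, 14^2≡22, 14^4≡20, 14^8≡23, 14^16≡7, 14^32≡20, 14^64≡23, 14^128≡7, 14^256≡20, 14^512≡23.
Since 690 = 2 + 16 + 32 + 128 + 512 in binary, 14^690 ≡ 22·7·20·7·23 ≡ 9 (mod 29).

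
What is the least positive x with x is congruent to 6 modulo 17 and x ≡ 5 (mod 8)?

Since 8·15 ≡ 1 (mod 17), take x = 5 + 8·((6−5)·15 mod 17) = 5 + 8·15 = 125.
Check: 125 mod 17 = 6, 125 mod 8 = 5.

125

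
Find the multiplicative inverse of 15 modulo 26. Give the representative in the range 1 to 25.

15·7 = 105 = 4·26 + 1, so 15⁻¹ ≡ 7 (mod 26).

7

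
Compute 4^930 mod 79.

46

By repeated squaring mod 79: 4^1≡4, 4^2≡16, 4^4≡19, 4^8≡45, 4^16≡50, 4^32≡51, 4^64≡73, 4^128≡36, 4^256≡32, 4^512≡76.
Since 930 = 2 + 32 + 128 + 256 + 512 in binary, 4^930 ≡ 16·51·36·32·76 ≡ 46 (mod 79).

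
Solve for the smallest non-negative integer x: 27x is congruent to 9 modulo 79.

27⁻¹ ≡ 41 (mod 79) because 27·41 = 1107 = 14·79 + 1.
So x ≡ 41·9 = 369 ≡ 53 (mod 79).

53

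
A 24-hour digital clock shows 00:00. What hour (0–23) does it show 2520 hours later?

0

2520 = 105·24 + 0, so 2520 mod 24 = 0.
(0 + 0) mod 24 = 0.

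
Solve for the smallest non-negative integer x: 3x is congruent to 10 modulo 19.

3⁻¹ ≡ 13 (mod 19) because 3·13 = 39 = 2·19 + 1.
So x ≡ 13·10 = 130 ≡ 16 (mod 19).

16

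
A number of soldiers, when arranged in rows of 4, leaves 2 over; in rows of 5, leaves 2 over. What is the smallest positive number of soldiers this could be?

2

x ≡ 2 (mod 4) gives x ∈ {2}.
The first of these with x mod 5 = 2 is 2.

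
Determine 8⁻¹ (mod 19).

19 = 2·8 + 3
8 = 2·3 + 2
3 = 1·2 + 1
2 = 2·1 + 0
Back-substituting gives 8·12 ≡ 1 (mod 19).

12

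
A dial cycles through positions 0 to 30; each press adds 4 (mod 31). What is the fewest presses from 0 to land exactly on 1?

31 = 7·4 + 3
4 = 1·3 + 1
3 = 3·1 + 0
Back-substituting gives 4·8 ≡ 1 (mod 31).

8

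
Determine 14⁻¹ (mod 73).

47

14·47 = 658 = 9·73 + 1, so 14⁻¹ ≡ 47 (mod 73).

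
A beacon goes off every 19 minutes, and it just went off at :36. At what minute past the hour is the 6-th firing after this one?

6·19 = 114.
114 = 1·60 + 54, so 114 mod 60 = 54.
(36 + 54) mod 60 = 30.

30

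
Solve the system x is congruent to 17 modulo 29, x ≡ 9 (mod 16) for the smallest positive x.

Since 16·20 ≡ 1 (mod 29), take x = 9 + 16·((17−9)·20 mod 29) = 9 + 16·15 = 249.
Check: 249 mod 29 = 17, 249 mod 16 = 9.

249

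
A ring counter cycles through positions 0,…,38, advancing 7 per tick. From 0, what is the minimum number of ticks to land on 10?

7

The inverse of 7 mod 39 is 28 (since 7·28 = 196 ≡ 1).
Multiplying both sides by 28: x ≡ 28·10 = 280 ≡ 7 (mod 39).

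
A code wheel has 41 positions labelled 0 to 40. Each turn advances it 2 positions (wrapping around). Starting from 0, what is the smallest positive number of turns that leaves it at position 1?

2·21 = 42 = 1·41 + 1, so 2⁻¹ ≡ 21 (mod 41).

21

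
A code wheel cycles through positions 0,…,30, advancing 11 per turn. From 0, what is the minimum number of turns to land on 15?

The inverse of 11 mod 31 is 17 (since 11·17 = 187 ≡ 1).
Multiplying both sides by 17: x ≡ 17·15 = 255 ≡ 7 (mod 31).
Check: 11·7 = 77 = 2·31 + 15.

7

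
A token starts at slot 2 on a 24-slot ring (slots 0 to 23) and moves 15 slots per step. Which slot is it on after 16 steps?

2

16·15 = 240.
240 − 10·24 = 0, so 240 ≡ 0 (mod 24).
(2 + 0) mod 24 = 2.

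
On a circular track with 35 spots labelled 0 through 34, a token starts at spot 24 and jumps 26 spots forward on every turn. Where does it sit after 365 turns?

365·26 = 9490.
9490 = 271·35 + 5, so 9490 mod 35 = 5.
(24 + 5) mod 35 = 29.

29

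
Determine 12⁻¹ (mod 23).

2

23 = 1·12 + 11
12 = 1·11 + 1
11 = 11·1 + 0
Back-substituting gives 12·2 ≡ 1 (mod 23).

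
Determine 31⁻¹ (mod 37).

37 = 1·31 + 6
31 = 5·6 + 1
6 = 6·1 + 0
Back-substituting gives 31·6 ≡ 1 (mod 37).

6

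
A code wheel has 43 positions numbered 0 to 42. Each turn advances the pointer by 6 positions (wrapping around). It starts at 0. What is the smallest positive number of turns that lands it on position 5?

8

The inverse of 6 mod 43 is 36 (since 6·36 = 216 ≡ 1).
Multiplying both sides by 36: x ≡ 36·5 = 180 ≡ 8 (mod 43).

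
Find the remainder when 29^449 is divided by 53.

Square-and-reduce mod 53: 29^1≡29, 29^2≡46, 29^4≡49, 29^8≡16, 29^16≡44, 29^32≡28, 29^64≡42, 29^128≡15, 29^256≡13.
Since 449 = 1 + 64 + 128 + 256 in binary, 29^449 ≡ 29·42·15·13 ≡ 17 (mod 53).

17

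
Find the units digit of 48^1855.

The units digit of 48^n cycles with period 4: 8, 4, 2, 6, …
1855 leaves remainder 3 on division by 4, so 48^1855 ends in 2.

2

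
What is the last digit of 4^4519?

4

Powers of 4 mod 10 repeat with period 2: 4, 6.
4519 leaves remainder 1 on division by 2, so 4^4519 ends in 4.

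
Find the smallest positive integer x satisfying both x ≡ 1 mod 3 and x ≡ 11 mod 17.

Since 17·2 ≡ 1 (mod 3), take x = 11 + 17·((1−11)·2 mod 3) = 11 + 17·1 = 28.
Check: 28 mod 3 = 1, 28 mod 17 = 11.

28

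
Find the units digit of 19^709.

Powers of 9 mod 10 repeat with period 2: 9, 1.
709 mod 2 = 1, so the last digit matches 9^1 = 9.

9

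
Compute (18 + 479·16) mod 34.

479·16 = 7664.
Dividing 7664 by 34 gives quotient 225 and remainder 14.
(18 + 14) mod 34 = 32.

32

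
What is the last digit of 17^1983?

The units digit of 17^n cycles with period 4: 7, 9, 3, 1, …
1983 leaves remainder 3 on division by 4, so 17^1983 ends in 3.

3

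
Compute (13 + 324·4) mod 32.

324·4 = 1296.
Dividing 1296 by 32 gives quotient 40 and remainder 16.
(13 + 16) mod 32 = 29.

29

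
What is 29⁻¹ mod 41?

17

29·17 = 493 = 12·41 + 1, so 29⁻¹ ≡ 17 (mod 41).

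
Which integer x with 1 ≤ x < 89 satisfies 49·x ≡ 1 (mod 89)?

49·20 = 980 = 11·89 + 1, so 49⁻¹ ≡ 20 (mod 89).

20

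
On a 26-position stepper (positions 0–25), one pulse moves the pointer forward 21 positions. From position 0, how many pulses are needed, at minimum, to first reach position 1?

5

21·5 = 105 = 4·26 + 1, so 21⁻¹ ≡ 5 (mod 26).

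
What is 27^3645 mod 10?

7

Last digits of 7^n: 7, 9, 3, 1 (period 4).
3645 leaves remainder 1 on division by 4, so 27^3645 ends in 7.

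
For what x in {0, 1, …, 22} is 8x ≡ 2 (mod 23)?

6

8⁻¹ ≡ 3 (mod 23) because 8·3 = 24 = 1·23 + 1.
So x ≡ 3·2 = 6 ≡ 6 (mod 23).
Check: 8·6 = 48 = 2·23 + 2.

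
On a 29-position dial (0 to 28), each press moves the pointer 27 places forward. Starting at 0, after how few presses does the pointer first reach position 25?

27⁻¹ ≡ 14 (mod 29) because 27·14 = 378 = 13·29 + 1.
Multiplying both sides by 14: x ≡ 14·25 = 350 ≡ 2 (mod 29).

2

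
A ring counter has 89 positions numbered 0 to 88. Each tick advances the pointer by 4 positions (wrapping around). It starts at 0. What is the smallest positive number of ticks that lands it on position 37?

4⁻¹ ≡ 67 (mod 89) because 4·67 = 268 = 3·89 + 1.
So x ≡ 67·37 = 2479 ≡ 76 (mod 89).

76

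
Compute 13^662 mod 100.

By repeated squaring mod 100: 13^1≡13, 13^2≡69, 13^4≡61, 13^8≡21, 13^16≡41, 13^32≡81, 13^64≡61, 13^128≡21, 13^256≡41, 13^512≡81.
662 = 2 + 4 + 16 + 128 + 512, so 13^662 ≡ 69·61·41·21·81 ≡ 69 (mod 100).

69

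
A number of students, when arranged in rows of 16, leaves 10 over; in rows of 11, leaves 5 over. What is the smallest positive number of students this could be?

170

x ≡ 5 (mod 11) gives x ∈ {5, 16, 27, 38, 49, 60, 71, 82, …}.
The first of these with x mod 16 = 10 is 170.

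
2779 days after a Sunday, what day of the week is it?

2779 = 397·7 + 0, so 2779 mod 7 = 0.
Sunday + 0 days → Sunday.

Sunday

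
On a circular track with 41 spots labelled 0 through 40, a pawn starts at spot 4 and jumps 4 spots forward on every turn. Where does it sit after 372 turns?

372·4 = 1488.
1488 mod 41 = 12 (since 36·41 = 1476).
(4 + 12) mod 41 = 16.

16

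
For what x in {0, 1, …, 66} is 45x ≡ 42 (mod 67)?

45⁻¹ ≡ 3 (mod 67) because 45·3 = 135 = 2·67 + 1.
Multiplying both sides by 3: x ≡ 3·42 = 126 ≡ 59 (mod 67).

59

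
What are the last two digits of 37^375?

Square-and-reduce mod 100: 37^1≡37, 37^2≡69, 37^4≡61, 37^8≡21, 37^16≡41, 37^32≡81, 37^64≡61, 37^128≡21, 37^256≡41.
375 = 1 + 2 + 4 + 16 + 32 + 64 + 256, so 37^375 ≡ 37·69·61·41·81·61·41 ≡ 93 (mod 100).

93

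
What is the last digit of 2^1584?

Powers of 2 mod 10 repeat with period 4: 2, 4, 8, 6.
1584 leaves remainder 0 on division by 4, so 2^1584 ends in 6.

6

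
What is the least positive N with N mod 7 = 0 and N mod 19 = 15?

91

x ≡ 0 (mod 7) gives x ∈ {0, 7, 14, 21, 28, 35, 42, 49, …}.
The first of these with x mod 19 = 15 is 91.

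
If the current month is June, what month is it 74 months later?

74 − 6·12 = 2, so 74 ≡ 2 (mod 12).
June + 2 months → August.

August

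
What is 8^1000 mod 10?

The units digit of 8^n cycles with period 4: 8, 4, 2, 6, …
1000 mod 4 = 0, so the last digit matches 8^4 = 6.

6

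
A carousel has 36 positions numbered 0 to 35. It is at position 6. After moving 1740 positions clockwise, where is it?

Dividing 1740 by 36 gives quotient 48 and remainder 12.
(6 + 12) mod 36 = 18.

18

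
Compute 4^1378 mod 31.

2

Square-and-reduce mod 31: 4^1≡4, 4^2≡16, 4^4≡8, 4^8≡2, 4^16≡4, 4^32≡16, 4^64≡8, 4^128≡2, 4^256≡4, 4^512≡16, 4^1024≡8.
1378 = 2 + 32 + 64 + 256 + 1024, so 4^1378 ≡ 16·16·8·4·8 ≡ 2 (mod 31).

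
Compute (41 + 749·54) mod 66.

749·54 = 40446.
40446 mod 66 = 54 (since 612·66 = 40392).
(41 + 54) mod 66 = 29.

29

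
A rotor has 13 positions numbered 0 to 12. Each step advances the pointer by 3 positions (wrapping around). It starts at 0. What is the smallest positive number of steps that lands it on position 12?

3⁻¹ ≡ 9 (mod 13) because 3·9 = 27 = 2·13 + 1.
Multiplying both sides by 9: x ≡ 9·12 = 108 ≡ 4 (mod 13).

4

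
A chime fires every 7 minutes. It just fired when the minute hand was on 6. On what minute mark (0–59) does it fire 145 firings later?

1

145·7 = 1015.
1015 mod 60 = 55 (since 16·60 = 960).
(6 + 55) mod 60 = 1.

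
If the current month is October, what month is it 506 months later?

506 − 42·12 = 2, so 506 ≡ 2 (mod 12).
October + 2 months → December.

December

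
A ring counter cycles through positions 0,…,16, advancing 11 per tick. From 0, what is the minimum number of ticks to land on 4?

The inverse of 11 mod 17 is 14 (since 11·14 = 154 ≡ 1).
So x ≡ 14·4 = 56 ≡ 5 (mod 17).

5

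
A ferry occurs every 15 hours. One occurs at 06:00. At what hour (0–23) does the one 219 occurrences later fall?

3

219·15 = 3285.
3285 = 136·24 + 21, so 3285 mod 24 = 21.
(6 + 21) mod 24 = 3.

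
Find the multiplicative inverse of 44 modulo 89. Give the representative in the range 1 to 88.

44·87 = 3828 = 43·89 + 1, so 44⁻¹ ≡ 87 (mod 89).

87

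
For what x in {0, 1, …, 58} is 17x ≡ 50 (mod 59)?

17⁻¹ ≡ 7 (mod 59) because 17·7 = 119 = 2·59 + 1.
So x ≡ 7·50 = 350 ≡ 55 (mod 59).

55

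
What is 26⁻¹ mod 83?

16

26·16 = 416 = 5·83 + 1, so 26⁻¹ ≡ 16 (mod 83).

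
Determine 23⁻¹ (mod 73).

73 = 3·23 + 4
23 = 5·4 + 3
4 = 1·3 + 1
3 = 3·1 + 0
Back-substituting gives 23·54 ≡ 1 (mod 73).

54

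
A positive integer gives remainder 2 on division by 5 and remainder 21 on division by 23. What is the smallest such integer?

67

x ≡ 2 (mod 5) gives x ∈ {2, 7, 12, 17, 22, 27, 32, 37, …}.
The first of these with x mod 23 = 21 is 67.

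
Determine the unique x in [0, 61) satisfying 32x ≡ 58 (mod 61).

32⁻¹ ≡ 21 (mod 61) because 32·21 = 672 = 11·61 + 1.
Multiplying both sides by 21: x ≡ 21·58 = 1218 ≡ 59 (mod 61).
Check: 32·59 = 1888 = 30·61 + 58.

59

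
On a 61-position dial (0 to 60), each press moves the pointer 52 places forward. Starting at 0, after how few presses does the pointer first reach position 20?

52

52⁻¹ ≡ 27 (mod 61) because 52·27 = 1404 = 23·61 + 1.
Multiplying both sides by 27: x ≡ 27·20 = 540 ≡ 52 (mod 61).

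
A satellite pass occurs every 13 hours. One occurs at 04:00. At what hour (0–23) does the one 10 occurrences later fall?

14

10·13 = 130.
130 = 5·24 + 10, so 130 mod 24 = 10.
(4 + 10) mod 24 = 14.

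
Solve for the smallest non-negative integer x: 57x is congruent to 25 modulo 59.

The inverse of 57 mod 59 is 29 (since 57·29 = 1653 ≡ 1).
Multiplying both sides by 29: x ≡ 29·25 = 725 ≡ 17 (mod 59).

17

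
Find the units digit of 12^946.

4

Last digits of 2^n: 2, 4, 8, 6 (period 4).
946 mod 4 = 2, so the last digit matches 2^2 = 4.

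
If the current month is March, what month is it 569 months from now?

569 mod 12 = 5 (since 47·12 = 564).
March + 5 months → August.

August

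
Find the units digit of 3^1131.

7

Powers of 3 mod 10 repeat with period 4: 3, 9, 7, 1.
1131 leaves remainder 3 on division by 4, so 3^1131 ends in 7.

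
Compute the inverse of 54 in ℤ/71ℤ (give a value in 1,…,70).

71 = 1·54 + 17
54 = 3·17 + 3
17 = 5·3 + 2
3 = 1·2 + 1
2 = 2·1 + 0
Back-substituting gives 54·25 ≡ 1 (mod 71).

25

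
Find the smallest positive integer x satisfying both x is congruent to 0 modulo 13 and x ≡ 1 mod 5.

26

x ≡ 1 (mod 5) gives x ∈ {1, 6, 11, 16, 21, 26}.
The first of these with x mod 13 = 0 is 26.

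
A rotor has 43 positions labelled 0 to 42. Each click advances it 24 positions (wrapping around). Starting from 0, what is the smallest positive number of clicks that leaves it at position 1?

24·9 = 216 = 5·43 + 1, so 24⁻¹ ≡ 9 (mod 43).

9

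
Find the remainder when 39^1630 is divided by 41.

40

By repeated squaring mod 41: 39^1≡39, 39^2≡4, 39^4≡16, 39^8≡10, 39^16≡18, 39^32≡37, 39^64≡16, 39^128≡10, 39^256≡18, 39^512≡37, 39^1024≡16.
Since 1630 = 2 + 4 + 8 + 16 + 64 + 512 + 1024 in binary, 39^1630 ≡ 4·16·10·18·16·37·16 ≡ 40 (mod 41).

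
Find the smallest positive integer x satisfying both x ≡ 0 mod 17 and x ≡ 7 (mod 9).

x ≡ 7 (mod 9) gives x ∈ {7, 16, 25, 34}.
The first of these with x mod 17 = 0 is 34.

34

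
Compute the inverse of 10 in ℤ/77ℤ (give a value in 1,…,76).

77 = 7·10 + 7
10 = 1·7 + 3
7 = 2·3 + 1
3 = 3·1 + 0
Back-substituting gives 10·54 ≡ 1 (mod 77).

54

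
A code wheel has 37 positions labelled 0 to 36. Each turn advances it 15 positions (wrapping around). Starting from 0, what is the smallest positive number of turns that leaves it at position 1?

5

37 = 2·15 + 7
15 = 2·7 + 1
7 = 7·1 + 0
Back-substituting gives 15·5 ≡ 1 (mod 37).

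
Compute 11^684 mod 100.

41

By repeated squaring mod 100: 11^1≡11, 11^2≡21, 11^4≡41, 11^8≡81, 11^16≡61, 11^32≡21, 11^64≡41, 11^128≡81, 11^256≡61, 11^512≡21.
Since 684 = 4 + 8 + 32 + 128 + 512 in binary, 11^684 ≡ 41·81·21·81·21 ≡ 41 (mod 100).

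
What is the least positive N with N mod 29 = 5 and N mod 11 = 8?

63

x ≡ 8 (mod 11) gives x ∈ {8, 19, 30, 41, 52, 63}.
The first of these with x mod 29 = 5 is 63.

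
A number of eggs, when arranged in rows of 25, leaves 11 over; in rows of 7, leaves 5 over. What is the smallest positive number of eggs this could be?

61

Since 7·18 ≡ 1 (mod 25), take x = 5 + 7·((11−5)·18 mod 25) = 5 + 7·8 = 61.
Check: 61 mod 25 = 11, 61 mod 7 = 5.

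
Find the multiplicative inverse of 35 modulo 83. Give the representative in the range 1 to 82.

19

35·19 = 665 = 8·83 + 1, so 35⁻¹ ≡ 19 (mod 83).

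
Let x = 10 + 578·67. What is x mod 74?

578·67 = 38726.
38726 = 523·74 + 24, so 38726 mod 74 = 24.
(10 + 24) mod 74 = 34.

34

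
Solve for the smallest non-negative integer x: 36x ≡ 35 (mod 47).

The inverse of 36 mod 47 is 17 (since 36·17 = 612 ≡ 1).
So x ≡ 17·35 = 595 ≡ 31 (mod 47).

31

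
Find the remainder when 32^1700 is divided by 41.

1

Square-and-reduce mod 41: 32^1≡32, 32^2≡40, 32^4≡1, 32^8≡1, 32^16≡1, 32^32≡1, 32^64≡1, 32^128≡1, 32^256≡1, 32^512≡1, 32^1024≡1.
Since 1700 = 4 + 32 + 128 + 512 + 1024 in binary, 32^1700 ≡ 1·1·1·1·1 ≡ 1 (mod 41).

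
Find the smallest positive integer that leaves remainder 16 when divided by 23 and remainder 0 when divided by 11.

Since 11·21 ≡ 1 (mod 23), take x = 0 + 11·((16−0)·21 mod 23) = 0 + 11·14 = 154.
Check: 154 mod 23 = 16, 154 mod 11 = 0.

154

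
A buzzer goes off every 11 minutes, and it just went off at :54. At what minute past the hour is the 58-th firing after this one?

58·11 = 638.
Dividing 638 by 60 gives quotient 10 and remainder 38.
(54 + 38) mod 60 = 32.

32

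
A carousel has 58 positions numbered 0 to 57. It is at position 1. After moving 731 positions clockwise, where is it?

36

731 − 12·58 = 35, so 731 ≡ 35 (mod 58).
(1 + 35) mod 58 = 36.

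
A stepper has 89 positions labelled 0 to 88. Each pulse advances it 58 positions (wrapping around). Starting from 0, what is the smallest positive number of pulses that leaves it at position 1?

58·66 = 3828 = 43·89 + 1, so 58⁻¹ ≡ 66 (mod 89).

66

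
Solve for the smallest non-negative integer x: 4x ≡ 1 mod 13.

10

4⁻¹ ≡ 10 (mod 13) because 4·10 = 40 = 3·13 + 1.
So x ≡ 10·1 = 10 ≡ 10 (mod 13).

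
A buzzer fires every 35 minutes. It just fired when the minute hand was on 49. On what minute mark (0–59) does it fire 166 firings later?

39

166·35 = 5810.
Dividing 5810 by 60 gives quotient 96 and remainder 50.
(49 + 50) mod 60 = 39.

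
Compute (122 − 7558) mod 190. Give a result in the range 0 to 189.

164

Dividing 7558 by 190 gives quotient 39 and remainder 148.
(122 − 148) mod 190 = 164.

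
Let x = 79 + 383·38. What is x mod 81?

383·38 = 14554.
Dividing 14554 by 81 gives quotient 179 and remainder 55.
(79 + 55) mod 81 = 53.

53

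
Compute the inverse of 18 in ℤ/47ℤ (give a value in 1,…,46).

18·34 = 612 = 13·47 + 1, so 18⁻¹ ≡ 34 (mod 47).

34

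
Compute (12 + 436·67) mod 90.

436·67 = 29212.
29212 = 324·90 + 52, so 29212 mod 90 = 52.
(12 + 52) mod 90 = 64.

64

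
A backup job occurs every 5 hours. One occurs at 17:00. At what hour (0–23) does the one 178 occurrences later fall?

178·5 = 890.
890 = 37·24 + 2, so 890 mod 24 = 2.
(17 + 2) mod 24 = 19.

19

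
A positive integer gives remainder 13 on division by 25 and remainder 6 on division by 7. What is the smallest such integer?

13

Since 7·18 ≡ 1 (mod 25), take x = 6 + 7·((13−6)·18 mod 25) = 6 + 7·1 = 13.
Check: 13 mod 25 = 13, 13 mod 7 = 6.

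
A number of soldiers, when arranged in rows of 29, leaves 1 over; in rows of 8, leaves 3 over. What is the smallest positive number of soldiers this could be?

Since 8·11 ≡ 1 (mod 29), take x = 3 + 8·((1−3)·11 mod 29) = 3 + 8·7 = 59.
Check: 59 mod 29 = 1, 59 mod 8 = 3.

59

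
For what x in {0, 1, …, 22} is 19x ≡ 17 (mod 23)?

The inverse of 19 mod 23 is 17 (since 19·17 = 323 ≡ 1).
So x ≡ 17·17 = 289 ≡ 13 (mod 23).

13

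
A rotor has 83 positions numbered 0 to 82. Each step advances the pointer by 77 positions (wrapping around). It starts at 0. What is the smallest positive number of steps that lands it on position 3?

41

77⁻¹ ≡ 69 (mod 83) because 77·69 = 5313 = 64·83 + 1.
So x ≡ 69·3 = 207 ≡ 41 (mod 83).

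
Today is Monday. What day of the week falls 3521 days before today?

Dividing 3521 by 7 gives quotient 503 and remainder 0.
Monday − 0 days → Monday.

Monday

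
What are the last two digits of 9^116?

41

Square-and-reduce mod 100: 9^1≡9, 9^2≡81, 9^4≡61, 9^8≡21, 9^16≡41, 9^32≡81, 9^64≡61.
116 = 4 + 16 + 32 + 64, so 9^116 ≡ 61·41·81·61 ≡ 41 (mod 100).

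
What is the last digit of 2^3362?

4

Powers of 2 mod 10 repeat with period 4: 2, 4, 8, 6.
3362 leaves remainder 2 on division by 4, so 2^3362 ends in 4.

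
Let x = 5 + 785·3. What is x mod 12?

8

785·3 = 2355.
Dividing 2355 by 12 gives quotient 196 and remainder 3.
(5 + 3) mod 12 = 8.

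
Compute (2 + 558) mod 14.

0

558 mod 14 = 12 (since 39·14 = 546).
(2 + 12) mod 14 = 0.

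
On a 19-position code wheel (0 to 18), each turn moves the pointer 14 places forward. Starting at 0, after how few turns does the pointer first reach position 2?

14⁻¹ ≡ 15 (mod 19) because 14·15 = 210 = 11·19 + 1.
So x ≡ 15·2 = 30 ≡ 11 (mod 19).
Check: 14·11 = 154 = 8·19 + 2.

11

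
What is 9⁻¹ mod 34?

34 = 3·9 + 7
9 = 1·7 + 2
7 = 3·2 + 1
2 = 2·1 + 0
Back-substituting gives 9·19 ≡ 1 (mod 34).

19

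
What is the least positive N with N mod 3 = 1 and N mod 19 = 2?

40

x ≡ 1 (mod 3) gives x ∈ {1, 4, 7, 10, 13, 16, 19, 22, …}.
The first of these with x mod 19 = 2 is 40.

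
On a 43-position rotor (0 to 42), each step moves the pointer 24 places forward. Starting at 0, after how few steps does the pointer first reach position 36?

23

24⁻¹ ≡ 9 (mod 43) because 24·9 = 216 = 5·43 + 1.
Multiplying both sides by 9: x ≡ 9·36 = 324 ≡ 23 (mod 43).
Check: 24·23 = 552 = 12·43 + 36.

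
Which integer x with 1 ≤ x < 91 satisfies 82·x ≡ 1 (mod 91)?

82·10 = 820 = 9·91 + 1, so 82⁻¹ ≡ 10 (mod 91).

10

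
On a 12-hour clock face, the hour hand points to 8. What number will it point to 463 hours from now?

463 mod 12 = 7 (since 38·12 = 456).
8 + 7 → 3 on a 12-hour dial.

3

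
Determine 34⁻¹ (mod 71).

34·23 = 782 = 11·71 + 1, so 34⁻¹ ≡ 23 (mod 71).

23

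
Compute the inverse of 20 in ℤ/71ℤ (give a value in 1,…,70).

71 = 3·20 + 11
20 = 1·11 + 9
11 = 1·9 + 2
9 = 4·2 + 1
2 = 2·1 + 0
Back-substituting gives 20·32 ≡ 1 (mod 71).

32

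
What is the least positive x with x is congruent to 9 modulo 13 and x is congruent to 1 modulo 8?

9

Since 8·5 ≡ 1 (mod 13), take x = 1 + 8·((9−1)·5 mod 13) = 1 + 8·1 = 9.
Check: 9 mod 13 = 9, 9 mod 8 = 1.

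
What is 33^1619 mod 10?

7

Powers of 3 mod 10 repeat with period 4: 3, 9, 7, 1.
1619 leaves remainder 3 on division by 4, so 33^1619 ends in 7.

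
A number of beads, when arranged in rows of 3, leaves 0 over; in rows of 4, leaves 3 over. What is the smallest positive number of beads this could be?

x ≡ 0 (mod 3) gives x ∈ {0, 3}.
The first of these with x mod 4 = 3 is 3.

3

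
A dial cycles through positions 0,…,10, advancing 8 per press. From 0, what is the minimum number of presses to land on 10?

8⁻¹ ≡ 7 (mod 11) because 8·7 = 56 = 5·11 + 1.
So x ≡ 7·10 = 70 ≡ 4 (mod 11).

4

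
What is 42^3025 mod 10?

2

Last digits of 2^n: 2, 4, 8, 6 (period 4).
3025 mod 4 = 1, so the last digit matches 2^1 = 2.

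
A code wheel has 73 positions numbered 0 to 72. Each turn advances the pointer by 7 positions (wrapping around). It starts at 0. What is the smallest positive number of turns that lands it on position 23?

45

7⁻¹ ≡ 21 (mod 73) because 7·21 = 147 = 2·73 + 1.
So x ≡ 21·23 = 483 ≡ 45 (mod 73).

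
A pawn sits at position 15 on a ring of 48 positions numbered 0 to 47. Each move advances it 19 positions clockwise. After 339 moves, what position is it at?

24

339·19 = 6441.
6441 = 134·48 + 9, so 6441 mod 48 = 9.
(15 + 9) mod 48 = 24.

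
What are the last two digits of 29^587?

Successive squares of 29 mod 100: 29^1≡29, 29^2≡41, 29^4≡81, 29^8≡61, 29^16≡21, 29^32≡41, 29^64≡81, 29^128≡61, 29^256≡21, 29^512≡41.
Since 587 = 1 + 2 + 8 + 64 + 512 in binary, 29^587 ≡ 29·41·61·81·41 ≡ 9 (mod 100).

09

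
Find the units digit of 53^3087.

7

Powers of 3 mod 10 repeat with period 4: 3, 9, 7, 1.
3087 leaves remainder 3 on division by 4, so 53^3087 ends in 7.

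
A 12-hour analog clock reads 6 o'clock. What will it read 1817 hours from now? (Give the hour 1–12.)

1817 = 151·12 + 5, so 1817 mod 12 = 5.
6 + 5 → 11 on a 12-hour dial.

11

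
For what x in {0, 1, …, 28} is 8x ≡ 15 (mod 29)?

The inverse of 8 mod 29 is 11 (since 8·11 = 88 ≡ 1).
Multiplying both sides by 11: x ≡ 11·15 = 165 ≡ 20 (mod 29).
Check: 8·20 = 160 = 5·29 + 15.

20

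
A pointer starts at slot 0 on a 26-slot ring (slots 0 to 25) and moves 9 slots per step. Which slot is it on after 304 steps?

6

304·9 = 2736.
2736 − 105·26 = 6, so 2736 ≡ 6 (mod 26).
(0 + 6) mod 26 = 6.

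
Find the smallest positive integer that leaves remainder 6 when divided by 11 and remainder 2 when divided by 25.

127

Since 25·4 ≡ 1 (mod 11), take x = 2 + 25·((6−2)·4 mod 11) = 2 + 25·5 = 127.
Check: 127 mod 11 = 6, 127 mod 25 = 2.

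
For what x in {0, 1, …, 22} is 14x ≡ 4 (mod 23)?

The inverse of 14 mod 23 is 5 (since 14·5 = 70 ≡ 1).
Multiplying both sides by 5: x ≡ 5·4 = 20 ≡ 20 (mod 23).

20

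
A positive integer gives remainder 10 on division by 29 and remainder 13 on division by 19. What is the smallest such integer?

Since 19·26 ≡ 1 (mod 29), take x = 13 + 19·((10−13)·26 mod 29) = 13 + 19·9 = 184.
Check: 184 mod 29 = 10, 184 mod 19 = 13.

184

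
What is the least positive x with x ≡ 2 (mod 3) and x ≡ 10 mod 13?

Since 13·1 ≡ 1 (mod 3), take x = 10 + 13·((2−10)·1 mod 3) = 10 + 13·1 = 23.
Check: 23 mod 3 = 2, 23 mod 13 = 10.

23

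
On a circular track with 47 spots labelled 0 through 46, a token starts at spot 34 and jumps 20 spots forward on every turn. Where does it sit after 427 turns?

427·20 = 8540.
8540 = 181·47 + 33, so 8540 mod 47 = 33.
(34 + 33) mod 47 = 20.

20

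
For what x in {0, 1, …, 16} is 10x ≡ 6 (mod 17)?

The inverse of 10 mod 17 is 12 (since 10·12 = 120 ≡ 1).
Multiplying both sides by 12: x ≡ 12·6 = 72 ≡ 4 (mod 17).
Check: 10·4 = 40 = 2·17 + 6.

4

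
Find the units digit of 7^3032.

1

Powers of 7 mod 10 repeat with period 4: 7, 9, 3, 1.
3032 mod 4 = 0, so the last digit matches 7^4 = 1.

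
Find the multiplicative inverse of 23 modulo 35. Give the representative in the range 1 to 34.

35 = 1·23 + 12
23 = 1·12 + 11
12 = 1·11 + 1
11 = 11·1 + 0
Back-substituting gives 23·32 ≡ 1 (mod 35).

32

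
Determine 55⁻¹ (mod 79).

23

79 = 1·55 + 24
55 = 2·24 + 7
24 = 3·7 + 3
7 = 2·3 + 1
3 = 3·1 + 0
Back-substituting gives 55·23 ≡ 1 (mod 79).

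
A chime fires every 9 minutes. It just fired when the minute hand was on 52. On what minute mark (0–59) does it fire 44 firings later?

28

44·9 = 396.
396 = 6·60 + 36, so 396 mod 60 = 36.
(52 + 36) mod 60 = 28.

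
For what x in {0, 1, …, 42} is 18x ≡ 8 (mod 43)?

10

The inverse of 18 mod 43 is 12 (since 18·12 = 216 ≡ 1).
Multiplying both sides by 12: x ≡ 12·8 = 96 ≡ 10 (mod 43).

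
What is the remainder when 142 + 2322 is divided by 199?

2322 mod 199 = 133 (since 11·199 = 2189).
(142 + 133) mod 199 = 76.

76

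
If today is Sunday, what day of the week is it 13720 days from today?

13720 mod 7 = 0 (since 1960·7 = 13720).
Sunday + 0 days → Sunday.

Sunday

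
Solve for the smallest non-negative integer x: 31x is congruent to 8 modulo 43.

The inverse of 31 mod 43 is 25 (since 31·25 = 775 ≡ 1).
So x ≡ 25·8 = 200 ≡ 28 (mod 43).
Check: 31·28 = 868 = 20·43 + 8.

28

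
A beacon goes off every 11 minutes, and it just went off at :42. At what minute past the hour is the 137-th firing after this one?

137·11 = 1507.
Dividing 1507 by 60 gives quotient 25 and remainder 7.
(42 + 7) mod 60 = 49.

49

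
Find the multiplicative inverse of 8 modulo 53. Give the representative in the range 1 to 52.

20

8·20 = 160 = 3·53 + 1, so 8⁻¹ ≡ 20 (mod 53).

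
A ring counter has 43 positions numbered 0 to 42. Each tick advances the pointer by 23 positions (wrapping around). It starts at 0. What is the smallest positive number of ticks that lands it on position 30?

The inverse of 23 mod 43 is 15 (since 23·15 = 345 ≡ 1).
So x ≡ 15·30 = 450 ≡ 20 (mod 43).
Check: 23·20 = 460 = 10·43 + 30.

20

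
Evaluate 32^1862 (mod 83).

Square-and-reduce mod 83: 32^1≡32, 32^2≡28, 32^4≡37, 32^8≡41, 32^16≡21, 32^32≡26, 32^64≡12, 32^128≡61, 32^256≡69, 32^512≡30, 32^1024≡70.
Since 1862 = 2 + 4 + 64 + 256 + 512 + 1024 in binary, 32^1862 ≡ 28·37·12·69·30·70 ≡ 75 (mod 83).

75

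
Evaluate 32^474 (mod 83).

12

By repeated squaring mod 83: 32^1≡32, 32^2≡28, 32^4≡37, 32^8≡41, 32^16≡21, 32^32≡26, 32^64≡12, 32^128≡61, 32^256≡69.
Since 474 = 2 + 8 + 16 + 64 + 128 + 256 in binary, 32^474 ≡ 28·41·21·12·61·69 ≡ 12 (mod 83).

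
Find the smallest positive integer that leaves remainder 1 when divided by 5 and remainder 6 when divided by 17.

x ≡ 1 (mod 5) gives x ∈ {1, 6}.
The first of these with x mod 17 = 6 is 6.

6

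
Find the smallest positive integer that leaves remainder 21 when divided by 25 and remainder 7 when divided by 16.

71

Since 16·11 ≡ 1 (mod 25), take x = 7 + 16·((21−7)·11 mod 25) = 7 + 16·4 = 71.
Check: 71 mod 25 = 21, 71 mod 16 = 7.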